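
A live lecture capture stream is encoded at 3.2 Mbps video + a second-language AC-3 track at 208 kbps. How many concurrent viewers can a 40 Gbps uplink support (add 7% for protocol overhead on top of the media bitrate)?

10969

Audio: 208 kbps = 0.208 Mbps.
Per-viewer media rate: 3.408 Mbps.
On the wire with 7% overhead: 3.647 Mbps.
40 Gbps = 40,000 Mbps; 40,000 / 3.647 = 10969.24 → 10969 viewers.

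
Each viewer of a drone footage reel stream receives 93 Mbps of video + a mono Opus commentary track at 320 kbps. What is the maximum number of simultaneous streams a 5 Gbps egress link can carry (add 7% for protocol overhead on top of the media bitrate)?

50

Audio: 320 kbps = 0.320 Mbps.
Per-viewer media rate: 93.320 Mbps.
On the wire with 7% overhead: 99.852 Mbps.
5 Gbps = 5,000 Mbps; 5,000 / 99.852 = 50.07 → 50 viewers.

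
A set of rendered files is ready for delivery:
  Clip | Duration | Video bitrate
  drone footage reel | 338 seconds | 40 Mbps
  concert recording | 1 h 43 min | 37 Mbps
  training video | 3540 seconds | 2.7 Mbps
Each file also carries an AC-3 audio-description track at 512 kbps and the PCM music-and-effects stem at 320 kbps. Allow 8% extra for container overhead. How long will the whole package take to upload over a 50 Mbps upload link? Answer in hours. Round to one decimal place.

Audio total: 512 + 320 = 832 kbps = 0.832 Mbps.
drone footage reel: 40.832 Mbps × 338 s × 1.08 = 14905.3 Mb
concert recording: 37.832 Mbps × 6180 s × 1.08 = 252505.9 Mb
training video: 3.532 Mbps × 3540 s × 1.08 = 13503.5 Mb
Total: 280914.8 Mb = 35114.3 MB.
At 50 Mbps: 280914.8 / 50 = 5618 s ≈ 1.56 hours.

1.6 hours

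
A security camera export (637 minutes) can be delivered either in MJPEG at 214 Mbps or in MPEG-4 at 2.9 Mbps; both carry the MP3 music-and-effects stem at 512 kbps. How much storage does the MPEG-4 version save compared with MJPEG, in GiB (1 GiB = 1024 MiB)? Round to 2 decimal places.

939.27 GiB

637 min = 38220 s
Audio: 512 kbps = 0.512 Mbps.
MJPEG: 214.512 Mbps × 38220 s = 8198648.6 Mb = 954.448 GiB.
MPEG-4: 3.412 Mbps × 38220 s = 130406.6 Mb = 15.181 GiB.
Saving: 954.448 − 15.181 = 939.267 GiB.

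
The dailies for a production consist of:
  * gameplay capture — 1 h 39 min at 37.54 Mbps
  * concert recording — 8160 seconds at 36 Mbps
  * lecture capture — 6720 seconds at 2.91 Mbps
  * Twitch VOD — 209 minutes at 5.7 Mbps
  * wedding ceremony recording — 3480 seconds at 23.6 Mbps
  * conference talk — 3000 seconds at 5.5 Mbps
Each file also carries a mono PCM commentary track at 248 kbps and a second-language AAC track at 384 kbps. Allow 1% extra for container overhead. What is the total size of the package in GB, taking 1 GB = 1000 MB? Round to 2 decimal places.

Audio total: 248 + 384 = 632 kbps = 0.632 Mbps.
gameplay capture: 38.172 Mbps × 5940 s × 1.01 = 229009.1 Mb
concert recording: 36.632 Mbps × 8160 s × 1.01 = 301906.3 Mb
lecture capture: 3.542 Mbps × 6720 s × 1.01 = 24040.3 Mb
Twitch VOD: 6.332 Mbps × 12540 s × 1.01 = 80197.3 Mb
wedding ceremony recording: 24.232 Mbps × 3480 s × 1.01 = 85170.6 Mb
conference talk: 6.132 Mbps × 3000 s × 1.01 = 18580.0 Mb
Total: 738903.6 Mb = 92362.9 MB.
= 92.36 GB.

92.36 GB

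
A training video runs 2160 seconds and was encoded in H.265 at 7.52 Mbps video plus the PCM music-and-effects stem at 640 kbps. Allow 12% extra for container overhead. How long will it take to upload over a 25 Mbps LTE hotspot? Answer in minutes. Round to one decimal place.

Audio: 640 kbps = 0.640 Mbps.
Total bitrate: 8.160 Mbps.
File: 8.160 Mbps × 2160 s = 17625.6 Mb.
With 12% container overhead: ×1.12. → 19740.7 Mb.
At 25 Mbps: 19740.7 / 25 = 789.6 s ≈ 13.2 minutes.

13.2 minutes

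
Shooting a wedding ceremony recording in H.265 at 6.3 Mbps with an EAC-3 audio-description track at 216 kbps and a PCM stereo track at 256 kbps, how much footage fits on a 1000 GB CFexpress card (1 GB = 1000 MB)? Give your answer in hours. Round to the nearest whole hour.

328 hours

Audio total: 216 + 256 = 472 kbps = 0.472 Mbps.
Total bitrate: 6.3 + 0.472 = 6.772 Mbps.
Capacity: 1000 GB = 8,000,000 Mb.
Recording time: 8,000,000 / 6.772 = 1,181,335 s ≈ 328 hours.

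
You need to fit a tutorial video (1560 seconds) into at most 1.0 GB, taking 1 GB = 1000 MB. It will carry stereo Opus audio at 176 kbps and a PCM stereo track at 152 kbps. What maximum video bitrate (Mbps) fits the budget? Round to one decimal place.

Budget: 1.0 GB = 8000.0 Mb.
Total bitrate budget: 8000.0 Mb / 1560 s = 5.128 Mbps.
Audio total: 176 + 152 = 328 kbps = 0.328 Mbps.
Video: 5.128 − 0.328 = 4.800 Mbps.

4.8 Mbps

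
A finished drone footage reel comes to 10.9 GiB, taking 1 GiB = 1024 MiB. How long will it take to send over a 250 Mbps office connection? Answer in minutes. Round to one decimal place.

6.2 minutes

File: 10.9 GiB = 93630.3 Mb.
At 250 Mbps: 93630.3 / 250 = 374.5 s ≈ 6.24 minutes.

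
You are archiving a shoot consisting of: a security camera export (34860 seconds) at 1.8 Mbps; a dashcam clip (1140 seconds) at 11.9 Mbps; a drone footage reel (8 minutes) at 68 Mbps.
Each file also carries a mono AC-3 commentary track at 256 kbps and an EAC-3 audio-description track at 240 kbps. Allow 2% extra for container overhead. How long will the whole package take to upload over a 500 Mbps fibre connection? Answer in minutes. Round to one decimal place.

Audio total: 256 + 240 = 496 kbps = 0.496 Mbps.
security camera export: 2.296 Mbps × 34860 s × 1.02 = 81639.3 Mb
dashcam clip: 12.396 Mbps × 1140 s × 1.02 = 14414.1 Mb
drone footage reel: 68.496 Mbps × 480 s × 1.02 = 33535.6 Mb
Total: 129589.0 Mb = 16198.6 MB.
At 500 Mbps: 129589.0 / 500 = 259 s ≈ 4.32 minutes.

4.3 minutes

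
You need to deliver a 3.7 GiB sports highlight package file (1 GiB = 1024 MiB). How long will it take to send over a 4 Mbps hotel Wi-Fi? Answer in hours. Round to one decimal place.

File: 3.7 GiB = 31782.8 Mb.
At 4 Mbps: 31782.8 / 4 = 7945.7 s ≈ 2.21 hours.

2.2 hours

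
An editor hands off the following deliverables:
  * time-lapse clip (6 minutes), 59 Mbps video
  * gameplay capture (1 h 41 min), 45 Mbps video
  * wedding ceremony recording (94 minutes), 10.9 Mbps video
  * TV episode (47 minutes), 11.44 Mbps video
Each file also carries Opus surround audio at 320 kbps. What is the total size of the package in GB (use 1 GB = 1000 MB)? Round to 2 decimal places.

49.05 GB

Audio: 320 kbps = 0.320 Mbps.
time-lapse clip: 59.320 Mbps × 360 s = 21355.2 Mb
gameplay capture: 45.320 Mbps × 6060 s = 274639.2 Mb
wedding ceremony recording: 11.220 Mbps × 5640 s = 63280.8 Mb
TV episode: 11.760 Mbps × 2820 s = 33163.2 Mb
Total: 392438.4 Mb = 49054.8 MB.
= 49.05 GB.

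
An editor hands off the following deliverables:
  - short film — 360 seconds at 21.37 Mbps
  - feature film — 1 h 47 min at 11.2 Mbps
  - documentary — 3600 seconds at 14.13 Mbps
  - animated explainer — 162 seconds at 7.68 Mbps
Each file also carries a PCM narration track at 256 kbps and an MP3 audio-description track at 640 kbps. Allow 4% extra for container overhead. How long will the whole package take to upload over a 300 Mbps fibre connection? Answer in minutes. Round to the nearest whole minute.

8 minutes

Audio total: 256 + 640 = 896 kbps = 0.896 Mbps.
short film: 22.266 Mbps × 360 s × 1.04 = 8336.4 Mb
feature film: 12.096 Mbps × 6420 s × 1.04 = 80762.6 Mb
documentary: 15.026 Mbps × 3600 s × 1.04 = 56257.3 Mb
animated explainer: 8.576 Mbps × 162 s × 1.04 = 1444.9 Mb
Total: 146801.2 Mb = 18350.1 MB.
At 300 Mbps: 146801.2 / 300 = 489 s ≈ 8.16 minutes.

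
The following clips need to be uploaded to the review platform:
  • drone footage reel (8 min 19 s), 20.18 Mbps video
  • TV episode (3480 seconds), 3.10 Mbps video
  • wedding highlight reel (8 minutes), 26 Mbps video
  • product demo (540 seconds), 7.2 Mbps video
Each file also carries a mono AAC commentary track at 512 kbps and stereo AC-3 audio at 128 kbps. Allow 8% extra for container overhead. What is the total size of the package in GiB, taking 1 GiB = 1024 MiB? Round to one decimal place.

5.1 GiB

Audio total: 512 + 128 = 640 kbps = 0.640 Mbps.
drone footage reel: 20.820 Mbps × 499 s × 1.08 = 11220.3 Mb
TV episode: 3.740 Mbps × 3480 s × 1.08 = 14056.4 Mb
wedding highlight reel: 26.640 Mbps × 480 s × 1.08 = 13810.2 Mb
product demo: 7.840 Mbps × 540 s × 1.08 = 4572.3 Mb
Total: 43659.2 Mb = 5457.4 MB.
= 5.083 GiB.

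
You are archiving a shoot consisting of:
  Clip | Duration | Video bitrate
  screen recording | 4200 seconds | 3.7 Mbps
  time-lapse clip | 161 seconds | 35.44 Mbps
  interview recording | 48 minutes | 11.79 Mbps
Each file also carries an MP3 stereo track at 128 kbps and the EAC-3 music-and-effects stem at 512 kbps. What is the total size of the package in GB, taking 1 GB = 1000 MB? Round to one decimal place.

Audio total: 128 + 512 = 640 kbps = 0.640 Mbps.
screen recording: 4.340 Mbps × 4200 s = 18228.0 Mb
time-lapse clip: 36.080 Mbps × 161 s = 5808.9 Mb
interview recording: 12.430 Mbps × 2880 s = 35798.4 Mb
Total: 59835.3 Mb = 7479.4 MB.
= 7.479 GB.

7.5 GB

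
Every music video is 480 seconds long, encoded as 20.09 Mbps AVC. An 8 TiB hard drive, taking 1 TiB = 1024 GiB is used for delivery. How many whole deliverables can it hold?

Per item: 20.090 Mbps × 480 s = 9,643 Mb = 1,205 MB.
Capacity: 8 TiB = 70,368,744 Mb; 7297.24 items → 7297 complete.

7297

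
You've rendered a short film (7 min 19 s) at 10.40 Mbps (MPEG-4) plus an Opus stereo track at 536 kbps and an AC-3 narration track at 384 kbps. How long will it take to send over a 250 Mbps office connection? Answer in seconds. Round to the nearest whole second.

20 seconds

7 min 19 s = 439 s
Audio total: 536 + 384 = 920 kbps = 0.920 Mbps.
Total bitrate: 11.320 Mbps.
File: 11.320 Mbps × 439 s = 4969.5 Mb.
At 250 Mbps: 4969.5 / 250 = 19.9 s ≈ 19.9 seconds.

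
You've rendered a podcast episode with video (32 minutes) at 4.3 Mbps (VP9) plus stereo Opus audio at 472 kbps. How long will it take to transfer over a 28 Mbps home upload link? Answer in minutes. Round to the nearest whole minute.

32 min = 1920 s
Audio: 472 kbps = 0.472 Mbps.
Total bitrate: 4.772 Mbps.
File: 4.772 Mbps × 1920 s = 9162.2 Mb.
At 28 Mbps: 9162.2 / 28 = 327.2 s ≈ 5.45 minutes.

5 minutes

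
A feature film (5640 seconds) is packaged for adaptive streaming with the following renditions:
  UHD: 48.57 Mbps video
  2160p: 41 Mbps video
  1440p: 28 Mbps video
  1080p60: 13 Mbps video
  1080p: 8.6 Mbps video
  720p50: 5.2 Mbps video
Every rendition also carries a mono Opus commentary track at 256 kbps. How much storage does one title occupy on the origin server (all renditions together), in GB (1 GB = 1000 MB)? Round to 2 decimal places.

102.86 GB

Audio: 256 kbps = 0.256 Mbps.
Sum of rendition bitrates: (48.57+0.256) + (41+0.256) + (28+0.256) + (13+0.256) + (8.6+0.256) + (5.2+0.256) = 145.906 Mbps.
× 5640 s = 822,910 Mb = 102,864 MB = 102.9 GB.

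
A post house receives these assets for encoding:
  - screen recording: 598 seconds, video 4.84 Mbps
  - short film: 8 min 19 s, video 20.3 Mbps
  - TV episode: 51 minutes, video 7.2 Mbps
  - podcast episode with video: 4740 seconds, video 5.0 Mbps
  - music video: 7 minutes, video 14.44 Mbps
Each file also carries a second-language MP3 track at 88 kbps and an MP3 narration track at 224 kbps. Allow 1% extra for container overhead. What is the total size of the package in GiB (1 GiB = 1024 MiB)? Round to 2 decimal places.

7.96 GiB

Audio total: 88 + 224 = 312 kbps = 0.312 Mbps.
screen recording: 5.152 Mbps × 598 s × 1.01 = 3111.7 Mb
short film: 20.612 Mbps × 499 s × 1.01 = 10388.2 Mb
TV episode: 7.512 Mbps × 3060 s × 1.01 = 23216.6 Mb
podcast episode with video: 5.312 Mbps × 4740 s × 1.01 = 25430.7 Mb
music video: 14.752 Mbps × 420 s × 1.01 = 6257.8 Mb
Total: 68405.0 Mb = 8550.6 MB.
= 7.963 GiB.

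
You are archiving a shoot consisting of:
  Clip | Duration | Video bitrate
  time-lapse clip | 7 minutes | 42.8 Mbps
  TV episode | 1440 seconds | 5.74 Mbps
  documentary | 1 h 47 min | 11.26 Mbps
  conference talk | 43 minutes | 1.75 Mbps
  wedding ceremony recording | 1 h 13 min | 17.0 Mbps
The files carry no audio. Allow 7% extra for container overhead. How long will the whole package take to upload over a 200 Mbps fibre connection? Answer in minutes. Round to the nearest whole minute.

16 minutes

time-lapse clip: 42.800 Mbps × 420 s × 1.07 = 19234.3 Mb
TV episode: 5.740 Mbps × 1440 s × 1.07 = 8844.2 Mb
documentary: 11.260 Mbps × 6420 s × 1.07 = 77349.4 Mb
conference talk: 1.750 Mbps × 2580 s × 1.07 = 4831.1 Mb
wedding ceremony recording: 17.000 Mbps × 4380 s × 1.07 = 79672.2 Mb
Total: 189931.2 Mb = 23741.4 MB.
At 200 Mbps: 189931.2 / 200 = 950 s ≈ 15.8 minutes.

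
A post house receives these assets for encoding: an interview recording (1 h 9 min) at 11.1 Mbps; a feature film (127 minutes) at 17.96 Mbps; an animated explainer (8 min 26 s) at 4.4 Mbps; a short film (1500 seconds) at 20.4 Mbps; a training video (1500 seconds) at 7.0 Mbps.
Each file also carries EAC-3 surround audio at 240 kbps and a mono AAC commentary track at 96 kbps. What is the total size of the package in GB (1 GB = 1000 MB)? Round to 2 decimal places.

Audio total: 240 + 96 = 336 kbps = 0.336 Mbps.
interview recording: 11.436 Mbps × 4140 s = 47345.0 Mb
feature film: 18.296 Mbps × 7620 s = 139415.5 Mb
animated explainer: 4.736 Mbps × 506 s = 2396.4 Mb
short film: 20.736 Mbps × 1500 s = 31104.0 Mb
training video: 7.336 Mbps × 1500 s = 11004.0 Mb
Total: 231265.0 Mb = 28908.1 MB.
= 28.91 GB.

28.91 GB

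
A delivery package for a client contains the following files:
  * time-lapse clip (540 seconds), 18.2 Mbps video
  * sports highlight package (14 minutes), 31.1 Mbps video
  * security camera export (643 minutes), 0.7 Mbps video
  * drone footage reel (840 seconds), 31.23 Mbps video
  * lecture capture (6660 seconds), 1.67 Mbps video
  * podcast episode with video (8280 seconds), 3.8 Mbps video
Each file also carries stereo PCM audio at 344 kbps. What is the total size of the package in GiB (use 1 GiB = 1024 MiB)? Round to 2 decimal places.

Audio: 344 kbps = 0.344 Mbps.
time-lapse clip: 18.544 Mbps × 540 s = 10013.8 Mb
sports highlight package: 31.444 Mbps × 840 s = 26413.0 Mb
security camera export: 1.044 Mbps × 38580 s = 40277.5 Mb
drone footage reel: 31.574 Mbps × 840 s = 26522.2 Mb
lecture capture: 2.014 Mbps × 6660 s = 13413.2 Mb
podcast episode with video: 4.144 Mbps × 8280 s = 34312.3 Mb
Total: 150952.0 Mb = 18869.0 MB.
= 17.57 GiB.

17.57 GiB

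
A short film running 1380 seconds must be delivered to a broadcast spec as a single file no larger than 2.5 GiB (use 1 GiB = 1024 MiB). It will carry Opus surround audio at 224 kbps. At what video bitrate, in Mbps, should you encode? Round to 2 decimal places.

Budget: 2.5 GiB = 21474.8 Mb.
Total bitrate budget: 21474.8 Mb / 1380 s = 15.561 Mbps.
Audio: 224 kbps = 0.224 Mbps.
Video: 15.561 − 0.224 = 15.337 Mbps.

15.34 Mbps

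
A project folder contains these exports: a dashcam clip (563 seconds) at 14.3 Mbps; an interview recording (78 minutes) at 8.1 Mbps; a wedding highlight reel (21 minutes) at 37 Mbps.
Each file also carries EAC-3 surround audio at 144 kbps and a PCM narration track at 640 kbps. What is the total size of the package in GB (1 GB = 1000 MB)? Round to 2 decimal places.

12.21 GB

Audio total: 144 + 640 = 784 kbps = 0.784 Mbps.
dashcam clip: 15.084 Mbps × 563 s = 8492.3 Mb
interview recording: 8.884 Mbps × 4680 s = 41577.1 Mb
wedding highlight reel: 37.784 Mbps × 1260 s = 47607.8 Mb
Total: 97677.3 Mb = 12209.7 MB.
= 12.21 GB.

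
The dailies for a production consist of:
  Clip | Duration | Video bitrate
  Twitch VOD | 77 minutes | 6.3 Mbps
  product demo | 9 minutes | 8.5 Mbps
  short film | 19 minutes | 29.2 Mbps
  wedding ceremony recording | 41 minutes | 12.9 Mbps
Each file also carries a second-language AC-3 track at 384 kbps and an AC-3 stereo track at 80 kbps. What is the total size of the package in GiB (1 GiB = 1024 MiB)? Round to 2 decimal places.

11.97 GiB

Audio total: 384 + 80 = 464 kbps = 0.464 Mbps.
Twitch VOD: 6.764 Mbps × 4620 s = 31249.7 Mb
product demo: 8.964 Mbps × 540 s = 4840.6 Mb
short film: 29.664 Mbps × 1140 s = 33817.0 Mb
wedding ceremony recording: 13.364 Mbps × 2460 s = 32875.4 Mb
Total: 102782.6 Mb = 12847.8 MB.
= 11.97 GiB.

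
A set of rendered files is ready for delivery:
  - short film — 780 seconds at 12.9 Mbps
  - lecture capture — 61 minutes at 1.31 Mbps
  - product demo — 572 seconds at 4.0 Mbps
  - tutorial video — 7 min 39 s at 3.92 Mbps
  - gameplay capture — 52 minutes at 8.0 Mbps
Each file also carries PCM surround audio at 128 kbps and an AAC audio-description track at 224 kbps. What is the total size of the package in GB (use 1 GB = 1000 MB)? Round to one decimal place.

5.9 GB

Audio total: 128 + 224 = 352 kbps = 0.352 Mbps.
short film: 13.252 Mbps × 780 s = 10336.6 Mb
lecture capture: 1.662 Mbps × 3660 s = 6082.9 Mb
product demo: 4.352 Mbps × 572 s = 2489.3 Mb
tutorial video: 4.272 Mbps × 459 s = 1960.8 Mb
gameplay capture: 8.352 Mbps × 3120 s = 26058.2 Mb
Total: 46927.9 Mb = 5866.0 MB.
= 5.866 GB.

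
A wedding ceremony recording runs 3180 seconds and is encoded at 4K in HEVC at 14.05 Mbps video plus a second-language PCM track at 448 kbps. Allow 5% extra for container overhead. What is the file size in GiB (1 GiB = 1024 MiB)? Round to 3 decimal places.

5.636 GiB

Audio: 448 kbps = 0.448 Mbps.
Total bitrate: 14.05 + 0.448 = 14.498 Mbps.
Stream data: 14.498 Mbps × 3180 s = 46103.6 Mb.
With 5% container overhead: ×1.05.
48,409 Mb = 6,051,102,750 bytes ÷ 1,073,741,824 = 5.636 GiB.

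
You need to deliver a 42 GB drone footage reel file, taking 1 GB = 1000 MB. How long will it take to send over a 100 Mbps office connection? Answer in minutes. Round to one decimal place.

56.0 minutes

File: 42 GB = 336000.0 Mb.
At 100 Mbps: 336000.0 / 100 = 3360.0 s ≈ 56 minutes.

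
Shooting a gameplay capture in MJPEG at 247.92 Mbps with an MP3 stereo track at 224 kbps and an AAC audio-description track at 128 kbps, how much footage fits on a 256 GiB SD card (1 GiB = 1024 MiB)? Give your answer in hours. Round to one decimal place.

Audio total: 224 + 128 = 352 kbps = 0.352 Mbps.
Total bitrate: 247.92 + 0.352 = 248.272 Mbps.
Capacity: 256 GiB = 2,199,023 Mb.
Recording time: 2,199,023 / 248.272 = 8,857 s ≈ 2.46 hours.

2.5 hours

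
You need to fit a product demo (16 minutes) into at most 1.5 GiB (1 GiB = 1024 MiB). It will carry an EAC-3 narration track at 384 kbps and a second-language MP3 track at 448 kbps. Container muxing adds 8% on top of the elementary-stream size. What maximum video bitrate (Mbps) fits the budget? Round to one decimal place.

11.6 Mbps

Budget: 1.5 GiB = 12884.9 Mb.
Stream payload after overhead: 12884.9 / 1.08 = 11930.5 Mb.
16 min = 960 s
Total bitrate budget: 11930.5 Mb / 960 s = 12.428 Mbps.
Audio total: 384 + 448 = 832 kbps = 0.832 Mbps.
Video: 12.428 − 0.832 = 11.596 Mbps.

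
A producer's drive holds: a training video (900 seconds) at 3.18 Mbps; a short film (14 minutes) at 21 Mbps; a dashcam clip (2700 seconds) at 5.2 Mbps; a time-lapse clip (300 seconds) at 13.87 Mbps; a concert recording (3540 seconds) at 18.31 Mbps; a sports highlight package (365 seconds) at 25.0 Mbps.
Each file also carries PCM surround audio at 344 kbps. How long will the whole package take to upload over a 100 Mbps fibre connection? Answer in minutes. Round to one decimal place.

Audio: 344 kbps = 0.344 Mbps.
training video: 3.524 Mbps × 900 s = 3171.6 Mb
short film: 21.344 Mbps × 840 s = 17929.0 Mb
dashcam clip: 5.544 Mbps × 2700 s = 14968.8 Mb
time-lapse clip: 14.214 Mbps × 300 s = 4264.2 Mb
concert recording: 18.654 Mbps × 3540 s = 66035.2 Mb
sports highlight package: 25.344 Mbps × 365 s = 9250.6 Mb
Total: 115619.3 Mb = 14452.4 MB.
At 100 Mbps: 115619.3 / 100 = 1156 s ≈ 19.3 minutes.

19.3 minutes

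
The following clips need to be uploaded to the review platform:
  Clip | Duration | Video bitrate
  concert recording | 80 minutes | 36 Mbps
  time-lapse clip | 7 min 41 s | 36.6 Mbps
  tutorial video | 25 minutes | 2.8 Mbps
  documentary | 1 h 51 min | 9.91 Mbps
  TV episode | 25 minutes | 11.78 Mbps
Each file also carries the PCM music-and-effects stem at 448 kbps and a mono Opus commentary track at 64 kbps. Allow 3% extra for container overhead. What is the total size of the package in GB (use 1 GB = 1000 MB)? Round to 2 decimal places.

Audio total: 448 + 64 = 512 kbps = 0.512 Mbps.
concert recording: 36.512 Mbps × 4800 s × 1.03 = 180515.3 Mb
time-lapse clip: 37.112 Mbps × 461 s × 1.03 = 17621.9 Mb
tutorial video: 3.312 Mbps × 1500 s × 1.03 = 5117.0 Mb
documentary: 10.422 Mbps × 6660 s × 1.03 = 71492.8 Mb
TV episode: 12.292 Mbps × 1500 s × 1.03 = 18991.1 Mb
Total: 293738.2 Mb = 36717.3 MB.
= 36.72 GB.

36.72 GB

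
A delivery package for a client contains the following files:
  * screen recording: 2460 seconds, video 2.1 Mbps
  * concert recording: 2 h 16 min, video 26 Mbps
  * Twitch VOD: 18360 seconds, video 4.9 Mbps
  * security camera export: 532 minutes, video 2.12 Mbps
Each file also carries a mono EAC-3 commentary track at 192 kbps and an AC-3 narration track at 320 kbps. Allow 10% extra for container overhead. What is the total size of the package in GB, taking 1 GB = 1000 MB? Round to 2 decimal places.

55.84 GB

Audio total: 192 + 320 = 512 kbps = 0.512 Mbps.
screen recording: 2.612 Mbps × 2460 s × 1.10 = 7068.1 Mb
concert recording: 26.512 Mbps × 8160 s × 1.10 = 237971.7 Mb
Twitch VOD: 5.412 Mbps × 18360 s × 1.10 = 109300.8 Mb
security camera export: 2.632 Mbps × 31920 s × 1.10 = 92414.8 Mb
Total: 446755.3 Mb = 55844.4 MB.
= 55.84 GB.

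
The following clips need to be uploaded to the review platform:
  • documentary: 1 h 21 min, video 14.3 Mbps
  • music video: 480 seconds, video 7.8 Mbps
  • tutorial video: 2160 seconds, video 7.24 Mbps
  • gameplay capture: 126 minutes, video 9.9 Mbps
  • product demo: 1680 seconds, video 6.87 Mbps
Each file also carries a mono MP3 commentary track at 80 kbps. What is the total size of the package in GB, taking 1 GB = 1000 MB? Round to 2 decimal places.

22.08 GB

Audio: 80 kbps = 0.080 Mbps.
documentary: 14.380 Mbps × 4860 s = 69886.8 Mb
music video: 7.880 Mbps × 480 s = 3782.4 Mb
tutorial video: 7.320 Mbps × 2160 s = 15811.2 Mb
gameplay capture: 9.980 Mbps × 7560 s = 75448.8 Mb
product demo: 6.950 Mbps × 1680 s = 11676.0 Mb
Total: 176605.2 Mb = 22075.7 MB.
= 22.08 GB.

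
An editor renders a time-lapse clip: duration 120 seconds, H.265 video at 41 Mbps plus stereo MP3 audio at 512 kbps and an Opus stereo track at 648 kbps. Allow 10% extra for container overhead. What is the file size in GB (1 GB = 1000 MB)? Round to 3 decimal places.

0.696 GB

Audio total: 512 + 648 = 1160 kbps = 1.160 Mbps.
Total bitrate: 41 + 1.160 = 42.160 Mbps.
Stream data: 42.160 Mbps × 120 s = 5059.2 Mb.
With 10% container overhead: ×1.10.
5,565 Mb ÷ 8 = 695.6 MB → 0.6956 GB.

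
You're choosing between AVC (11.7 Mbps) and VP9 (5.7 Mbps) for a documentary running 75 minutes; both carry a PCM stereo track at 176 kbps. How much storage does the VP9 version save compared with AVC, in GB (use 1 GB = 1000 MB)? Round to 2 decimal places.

75 min = 4500 s
Audio: 176 kbps = 0.176 Mbps.
AVC: 11.876 Mbps × 4500 s = 53442.0 Mb = 6.680 GB.
VP9: 5.876 Mbps × 4500 s = 26442.0 Mb = 3.305 GB.
Saving: 6.680 − 3.305 = 3.375 GB.

3.38 GB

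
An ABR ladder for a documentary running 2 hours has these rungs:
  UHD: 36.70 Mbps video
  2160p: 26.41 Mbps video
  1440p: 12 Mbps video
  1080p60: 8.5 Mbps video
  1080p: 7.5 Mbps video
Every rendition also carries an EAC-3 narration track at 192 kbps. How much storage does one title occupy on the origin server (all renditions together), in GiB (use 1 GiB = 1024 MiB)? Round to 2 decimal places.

2 h = 7200 s
Audio: 192 kbps = 0.192 Mbps.
Sum of rendition bitrates: (36.70+0.192) + (26.41+0.192) + (12+0.192) + (8.5+0.192) + (7.5+0.192) = 92.070 Mbps.
× 7200 s = 662,904 Mb = 82,863 MB = 77.17 GiB.

77.17 GiB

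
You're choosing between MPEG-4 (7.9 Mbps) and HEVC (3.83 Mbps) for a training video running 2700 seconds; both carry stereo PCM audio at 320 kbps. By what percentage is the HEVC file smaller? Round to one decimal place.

49.5%

Audio: 320 kbps = 0.320 Mbps.
MPEG-4: 8.220 Mbps × 2700 s = 22194.0 Mb = 2.584 GiB.
HEVC: 4.150 Mbps × 2700 s = 11205.0 Mb = 1.304 GiB.
Reduction: (1 − 1.304/2.584) × 100 = 49.51%.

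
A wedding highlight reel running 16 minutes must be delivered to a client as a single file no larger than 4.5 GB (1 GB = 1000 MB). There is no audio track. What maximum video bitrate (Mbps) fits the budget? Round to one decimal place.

Budget: 4.5 GB = 36000.0 Mb.
16 min = 960 s
Total bitrate budget: 36000.0 Mb / 960 s = 37.500 Mbps.

37.5 Mbps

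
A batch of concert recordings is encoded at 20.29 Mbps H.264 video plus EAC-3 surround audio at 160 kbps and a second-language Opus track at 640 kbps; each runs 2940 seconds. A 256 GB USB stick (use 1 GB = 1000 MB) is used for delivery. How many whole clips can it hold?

33

Audio total: 160 + 640 = 800 kbps = 0.800 Mbps.
Total bitrate: 21.090 Mbps.
Per item: 21.090 Mbps × 2940 s = 62,005 Mb = 7,751 MB.
Capacity: 256 GB = 2,048,000 Mb; 33.03 items → 33 complete.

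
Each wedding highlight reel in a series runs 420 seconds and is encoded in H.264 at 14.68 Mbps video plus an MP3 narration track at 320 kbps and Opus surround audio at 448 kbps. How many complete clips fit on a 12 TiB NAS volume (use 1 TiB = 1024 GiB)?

Audio total: 320 + 448 = 768 kbps = 0.768 Mbps.
Total bitrate: 15.448 Mbps.
Per item: 15.448 Mbps × 420 s = 6,488 Mb = 811.0 MB.
Capacity: 12 TiB = 105,553,116 Mb; 16268.57 items → 16268 complete.

16268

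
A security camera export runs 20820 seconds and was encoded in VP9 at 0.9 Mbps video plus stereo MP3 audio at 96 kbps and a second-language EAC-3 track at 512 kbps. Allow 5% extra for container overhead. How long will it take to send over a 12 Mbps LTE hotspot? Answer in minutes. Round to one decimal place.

45.8 minutes

Audio total: 96 + 512 = 608 kbps = 0.608 Mbps.
Total bitrate: 1.508 Mbps.
File: 1.508 Mbps × 20820 s = 31396.6 Mb.
With 5% container overhead: ×1.05. → 32966.4 Mb.
At 12 Mbps: 32966.4 / 12 = 2747.2 s ≈ 45.8 minutes.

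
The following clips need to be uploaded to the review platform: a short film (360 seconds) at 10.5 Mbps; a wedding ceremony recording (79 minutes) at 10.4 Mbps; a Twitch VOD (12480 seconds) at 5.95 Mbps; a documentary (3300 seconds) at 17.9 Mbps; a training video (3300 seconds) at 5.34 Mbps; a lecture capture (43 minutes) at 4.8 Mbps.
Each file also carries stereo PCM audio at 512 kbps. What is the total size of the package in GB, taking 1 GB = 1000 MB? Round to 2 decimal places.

Audio: 512 kbps = 0.512 Mbps.
short film: 11.012 Mbps × 360 s = 3964.3 Mb
wedding ceremony recording: 10.912 Mbps × 4740 s = 51722.9 Mb
Twitch VOD: 6.462 Mbps × 12480 s = 80645.8 Mb
documentary: 18.412 Mbps × 3300 s = 60759.6 Mb
training video: 5.852 Mbps × 3300 s = 19311.6 Mb
lecture capture: 5.312 Mbps × 2580 s = 13705.0 Mb
Total: 230109.1 Mb = 28763.6 MB.
= 28.76 GB.

28.76 GB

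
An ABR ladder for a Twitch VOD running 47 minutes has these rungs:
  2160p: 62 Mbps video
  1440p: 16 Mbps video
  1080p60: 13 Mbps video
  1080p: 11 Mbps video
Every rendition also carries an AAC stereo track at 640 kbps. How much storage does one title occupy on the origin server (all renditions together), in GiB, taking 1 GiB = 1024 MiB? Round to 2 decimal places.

34.33 GiB

47 min = 2820 s
Audio: 640 kbps = 0.640 Mbps.
Sum of rendition bitrates: (62+0.640) + (16+0.640) + (13+0.640) + (11+0.640) = 104.560 Mbps.
× 2820 s = 294,859 Mb = 36,857 MB = 34.33 GiB.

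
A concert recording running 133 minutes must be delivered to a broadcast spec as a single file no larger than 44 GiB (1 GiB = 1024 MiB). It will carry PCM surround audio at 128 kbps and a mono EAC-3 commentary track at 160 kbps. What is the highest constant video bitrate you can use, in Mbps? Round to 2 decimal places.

Budget: 44 GiB = 377957.1 Mb.
133 min = 7980 s
Total bitrate budget: 377957.1 Mb / 7980 s = 47.363 Mbps.
Audio total: 128 + 160 = 288 kbps = 0.288 Mbps.
Video: 47.363 − 0.288 = 47.075 Mbps.

47.08 Mbps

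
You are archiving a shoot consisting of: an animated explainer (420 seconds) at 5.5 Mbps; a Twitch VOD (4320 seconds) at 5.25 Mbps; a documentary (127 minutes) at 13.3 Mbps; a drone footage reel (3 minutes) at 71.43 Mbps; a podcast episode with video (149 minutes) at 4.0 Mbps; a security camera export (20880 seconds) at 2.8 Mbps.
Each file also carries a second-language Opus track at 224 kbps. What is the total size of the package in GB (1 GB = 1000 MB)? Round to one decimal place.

Audio: 224 kbps = 0.224 Mbps.
animated explainer: 5.724 Mbps × 420 s = 2404.1 Mb
Twitch VOD: 5.474 Mbps × 4320 s = 23647.7 Mb
documentary: 13.524 Mbps × 7620 s = 103052.9 Mb
drone footage reel: 71.654 Mbps × 180 s = 12897.7 Mb
podcast episode with video: 4.224 Mbps × 8940 s = 37762.6 Mb
security camera export: 3.024 Mbps × 20880 s = 63141.1 Mb
Total: 242906.0 Mb = 30363.3 MB.
= 30.36 GB.

30.4 GB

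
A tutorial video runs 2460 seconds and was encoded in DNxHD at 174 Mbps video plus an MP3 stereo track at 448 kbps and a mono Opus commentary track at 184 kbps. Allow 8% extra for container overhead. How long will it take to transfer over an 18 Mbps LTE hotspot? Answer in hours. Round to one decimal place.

7.2 hours

Audio total: 448 + 184 = 632 kbps = 0.632 Mbps.
Total bitrate: 174.632 Mbps.
File: 174.632 Mbps × 2460 s = 429594.7 Mb.
With 8% container overhead: ×1.08. → 463962.3 Mb.
At 18 Mbps: 463962.3 / 18 = 25775.7 s ≈ 7.16 hours.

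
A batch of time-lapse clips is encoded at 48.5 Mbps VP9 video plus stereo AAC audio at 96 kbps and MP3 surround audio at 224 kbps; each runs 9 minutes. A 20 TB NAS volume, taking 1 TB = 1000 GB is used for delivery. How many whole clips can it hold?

9 min = 540 s
Audio total: 96 + 224 = 320 kbps = 0.320 Mbps.
Total bitrate: 48.820 Mbps.
Per item: 48.820 Mbps × 540 s = 26,363 Mb = 3,295 MB.
Capacity: 20 TB = 160,000,000 Mb; 6069.16 items → 6069 complete.

6069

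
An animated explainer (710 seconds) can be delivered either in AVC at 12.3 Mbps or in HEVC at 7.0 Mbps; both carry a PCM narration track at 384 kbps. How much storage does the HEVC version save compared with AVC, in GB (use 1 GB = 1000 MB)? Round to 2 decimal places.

0.47 GB

Audio: 384 kbps = 0.384 Mbps.
AVC: 12.684 Mbps × 710 s = 9005.6 Mb = 1.126 GB.
HEVC: 7.384 Mbps × 710 s = 5242.6 Mb = 0.655 GB.
Saving: 1.126 − 0.655 = 0.470 GB.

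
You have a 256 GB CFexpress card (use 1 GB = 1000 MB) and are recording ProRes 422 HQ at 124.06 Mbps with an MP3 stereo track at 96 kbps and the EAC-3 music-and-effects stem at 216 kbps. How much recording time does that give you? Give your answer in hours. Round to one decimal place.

Audio total: 96 + 216 = 312 kbps = 0.312 Mbps.
Total bitrate: 124.06 + 0.312 = 124.372 Mbps.
Capacity: 256 GB = 2,048,000 Mb.
Recording time: 2,048,000 / 124.372 = 16,467 s ≈ 4.57 hours.

4.6 hours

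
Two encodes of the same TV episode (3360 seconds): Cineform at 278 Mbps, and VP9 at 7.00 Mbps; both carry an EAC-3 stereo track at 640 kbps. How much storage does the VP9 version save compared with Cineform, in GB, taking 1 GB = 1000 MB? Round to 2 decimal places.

113.82 GB

Audio: 640 kbps = 0.640 Mbps.
Cineform: 278.640 Mbps × 3360 s = 936230.4 Mb = 117.029 GB.
VP9: 7.640 Mbps × 3360 s = 25670.4 Mb = 3.209 GB.
Saving: 117.029 − 3.209 = 113.820 GB.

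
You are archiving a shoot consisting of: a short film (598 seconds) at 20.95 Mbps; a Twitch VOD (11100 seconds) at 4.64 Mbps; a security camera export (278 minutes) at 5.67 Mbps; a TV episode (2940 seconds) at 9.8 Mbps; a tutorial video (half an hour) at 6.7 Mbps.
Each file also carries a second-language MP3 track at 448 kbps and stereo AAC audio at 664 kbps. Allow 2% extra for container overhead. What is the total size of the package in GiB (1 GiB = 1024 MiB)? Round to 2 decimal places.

28.06 GiB

Audio total: 448 + 664 = 1112 kbps = 1.112 Mbps.
short film: 22.062 Mbps × 598 s × 1.02 = 13456.9 Mb
Twitch VOD: 5.752 Mbps × 11100 s × 1.02 = 65124.1 Mb
security camera export: 6.782 Mbps × 16680 s × 1.02 = 115386.2 Mb
TV episode: 10.912 Mbps × 2940 s × 1.02 = 32722.9 Mb
tutorial video: 7.812 Mbps × 1800 s × 1.02 = 14342.8 Mb
Total: 241033.1 Mb = 30129.1 MB.
= 28.06 GiB.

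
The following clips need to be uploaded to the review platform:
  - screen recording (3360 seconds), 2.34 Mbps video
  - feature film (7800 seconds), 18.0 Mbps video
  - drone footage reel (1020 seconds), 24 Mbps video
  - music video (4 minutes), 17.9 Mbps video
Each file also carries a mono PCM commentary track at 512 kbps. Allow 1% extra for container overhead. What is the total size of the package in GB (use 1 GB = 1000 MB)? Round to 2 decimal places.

Audio: 512 kbps = 0.512 Mbps.
screen recording: 2.852 Mbps × 3360 s × 1.01 = 9678.5 Mb
feature film: 18.512 Mbps × 7800 s × 1.01 = 145837.5 Mb
drone footage reel: 24.512 Mbps × 1020 s × 1.01 = 25252.3 Mb
music video: 18.412 Mbps × 240 s × 1.01 = 4463.1 Mb
Total: 185231.4 Mb = 23153.9 MB.
= 23.15 GB.

23.15 GB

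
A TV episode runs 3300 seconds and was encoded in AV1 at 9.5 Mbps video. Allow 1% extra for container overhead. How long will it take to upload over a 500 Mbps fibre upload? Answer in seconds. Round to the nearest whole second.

63 seconds

File: 9.500 Mbps × 3300 s = 31350.0 Mb.
With 1% container overhead: ×1.01. → 31663.5 Mb.
At 500 Mbps: 31663.5 / 500 = 63.3 s ≈ 63.3 seconds.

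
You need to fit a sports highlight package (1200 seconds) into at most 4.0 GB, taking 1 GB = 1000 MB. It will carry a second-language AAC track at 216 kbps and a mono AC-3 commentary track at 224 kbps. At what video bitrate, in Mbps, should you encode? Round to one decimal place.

26.2 Mbps

Budget: 4.0 GB = 32000.0 Mb.
Total bitrate budget: 32000.0 Mb / 1200 s = 26.667 Mbps.
Audio total: 216 + 224 = 440 kbps = 0.440 Mbps.
Video: 26.667 − 0.440 = 26.227 Mbps.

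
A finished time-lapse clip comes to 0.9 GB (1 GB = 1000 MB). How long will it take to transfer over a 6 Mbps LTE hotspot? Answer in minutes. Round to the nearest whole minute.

File: 0.9 GB = 7200.0 Mb.
At 6 Mbps: 7200.0 / 6 = 1200.0 s ≈ 20 minutes.

20 minutes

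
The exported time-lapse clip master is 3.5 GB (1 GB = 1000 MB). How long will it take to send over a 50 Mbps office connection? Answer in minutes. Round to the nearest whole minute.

File: 3.5 GB = 28000.0 Mb.
At 50 Mbps: 28000.0 / 50 = 560.0 s ≈ 9.33 minutes.

9 minutes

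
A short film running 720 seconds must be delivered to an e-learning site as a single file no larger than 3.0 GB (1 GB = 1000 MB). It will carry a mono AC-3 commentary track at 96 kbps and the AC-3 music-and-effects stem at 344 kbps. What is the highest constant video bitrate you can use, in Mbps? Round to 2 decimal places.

32.89 Mbps

Budget: 3.0 GB = 24000.0 Mb.
Total bitrate budget: 24000.0 Mb / 720 s = 33.333 Mbps.
Audio total: 96 + 344 = 440 kbps = 0.440 Mbps.
Video: 33.333 − 0.440 = 32.893 Mbps.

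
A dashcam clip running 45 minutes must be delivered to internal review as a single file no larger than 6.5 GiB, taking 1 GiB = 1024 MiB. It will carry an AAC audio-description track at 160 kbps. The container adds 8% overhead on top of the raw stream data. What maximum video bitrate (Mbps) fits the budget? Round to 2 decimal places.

Budget: 6.5 GiB = 55834.6 Mb.
Stream payload after overhead: 55834.6 / 1.08 = 51698.7 Mb.
45 min = 2700 s
Total bitrate budget: 51698.7 Mb / 2700 s = 19.148 Mbps.
Audio: 160 kbps = 0.160 Mbps.
Video: 19.148 − 0.160 = 18.988 Mbps.

18.99 Mbps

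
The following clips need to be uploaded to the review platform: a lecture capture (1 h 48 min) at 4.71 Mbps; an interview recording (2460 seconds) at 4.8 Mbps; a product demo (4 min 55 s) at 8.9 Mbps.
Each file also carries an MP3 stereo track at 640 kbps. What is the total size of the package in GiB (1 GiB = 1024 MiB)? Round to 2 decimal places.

Audio: 640 kbps = 0.640 Mbps.
lecture capture: 5.350 Mbps × 6480 s = 34668.0 Mb
interview recording: 5.440 Mbps × 2460 s = 13382.4 Mb
product demo: 9.540 Mbps × 295 s = 2814.3 Mb
Total: 50864.7 Mb = 6358.1 MB.
= 5.921 GiB.

5.92 GiB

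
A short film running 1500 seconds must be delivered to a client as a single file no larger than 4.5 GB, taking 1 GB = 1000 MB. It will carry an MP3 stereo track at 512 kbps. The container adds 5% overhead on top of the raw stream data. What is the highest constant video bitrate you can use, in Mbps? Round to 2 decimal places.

22.35 Mbps

Budget: 4.5 GB = 36000.0 Mb.
Stream payload after overhead: 36000.0 / 1.05 = 34285.7 Mb.
Total bitrate budget: 34285.7 Mb / 1500 s = 22.857 Mbps.
Audio: 512 kbps = 0.512 Mbps.
Video: 22.857 − 0.512 = 22.345 Mbps.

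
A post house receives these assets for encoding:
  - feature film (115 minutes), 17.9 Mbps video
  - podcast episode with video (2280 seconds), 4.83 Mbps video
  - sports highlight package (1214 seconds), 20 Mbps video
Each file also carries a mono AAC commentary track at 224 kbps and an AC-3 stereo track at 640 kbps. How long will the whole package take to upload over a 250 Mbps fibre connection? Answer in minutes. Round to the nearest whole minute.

Audio total: 224 + 640 = 864 kbps = 0.864 Mbps.
feature film: 18.764 Mbps × 6900 s = 129471.6 Mb
podcast episode with video: 5.694 Mbps × 2280 s = 12982.3 Mb
sports highlight package: 20.864 Mbps × 1214 s = 25328.9 Mb
Total: 167782.8 Mb = 20972.9 MB.
At 250 Mbps: 167782.8 / 250 = 671 s ≈ 11.2 minutes.

11 minutes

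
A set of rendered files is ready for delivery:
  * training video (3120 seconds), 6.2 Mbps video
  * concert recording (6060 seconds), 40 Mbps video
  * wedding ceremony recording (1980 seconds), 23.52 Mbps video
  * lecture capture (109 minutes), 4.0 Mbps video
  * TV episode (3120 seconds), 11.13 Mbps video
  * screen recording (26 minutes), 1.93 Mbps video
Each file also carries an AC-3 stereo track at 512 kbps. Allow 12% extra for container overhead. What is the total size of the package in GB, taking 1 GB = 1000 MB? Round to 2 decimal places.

53.71 GB

Audio: 512 kbps = 0.512 Mbps.
training video: 6.712 Mbps × 3120 s × 1.12 = 23454.4 Mb
concert recording: 40.512 Mbps × 6060 s × 1.12 = 274963.0 Mb
wedding ceremony recording: 24.032 Mbps × 1980 s × 1.12 = 53293.4 Mb
lecture capture: 4.512 Mbps × 6540 s × 1.12 = 33049.5 Mb
TV episode: 11.642 Mbps × 3120 s × 1.12 = 40681.8 Mb
screen recording: 2.442 Mbps × 1560 s × 1.12 = 4266.7 Mb
Total: 429708.8 Mb = 53713.6 MB.
= 53.71 GB.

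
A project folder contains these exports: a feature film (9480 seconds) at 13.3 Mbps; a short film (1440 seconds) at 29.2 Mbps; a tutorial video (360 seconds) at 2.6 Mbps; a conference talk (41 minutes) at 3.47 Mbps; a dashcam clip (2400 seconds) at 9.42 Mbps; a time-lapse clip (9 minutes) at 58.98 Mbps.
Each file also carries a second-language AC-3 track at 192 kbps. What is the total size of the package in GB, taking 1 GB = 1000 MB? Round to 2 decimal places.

29.41 GB

Audio: 192 kbps = 0.192 Mbps.
feature film: 13.492 Mbps × 9480 s = 127904.2 Mb
short film: 29.392 Mbps × 1440 s = 42324.5 Mb
tutorial video: 2.792 Mbps × 360 s = 1005.1 Mb
conference talk: 3.662 Mbps × 2460 s = 9008.5 Mb
dashcam clip: 9.612 Mbps × 2400 s = 23068.8 Mb
time-lapse clip: 59.172 Mbps × 540 s = 31952.9 Mb
Total: 235264.0 Mb = 29408.0 MB.
= 29.41 GB.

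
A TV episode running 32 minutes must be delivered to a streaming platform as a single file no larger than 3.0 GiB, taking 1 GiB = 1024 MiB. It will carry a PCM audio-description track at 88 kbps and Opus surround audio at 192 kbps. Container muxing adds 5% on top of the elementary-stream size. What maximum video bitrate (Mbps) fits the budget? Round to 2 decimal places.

Budget: 3.0 GiB = 25769.8 Mb.
Stream payload after overhead: 25769.8 / 1.05 = 24542.7 Mb.
32 min = 1920 s
Total bitrate budget: 24542.7 Mb / 1920 s = 12.783 Mbps.
Audio total: 88 + 192 = 280 kbps = 0.280 Mbps.
Video: 12.783 − 0.280 = 12.503 Mbps.

12.50 Mbps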